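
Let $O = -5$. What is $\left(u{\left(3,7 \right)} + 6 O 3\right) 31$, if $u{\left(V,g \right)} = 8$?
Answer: $-2542$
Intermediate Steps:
$\left(u{\left(3,7 \right)} + 6 O 3\right) 31 = \left(8 + 6 \left(-5\right) 3\right) 31 = \left(8 - 90\right) 31 = \left(-82\right) 31 = -2542$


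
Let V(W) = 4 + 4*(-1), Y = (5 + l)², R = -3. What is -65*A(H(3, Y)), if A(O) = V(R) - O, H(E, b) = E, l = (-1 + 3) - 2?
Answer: 195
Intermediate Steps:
l = 0 (l = 2 - 2 = 0)
Y = 25 (Y = (5 + 0)² = 5² = 25)
V(W) = 0 (V(W) = 4 - 4 = 0)
A(O) = -O (A(O) = 0 - O = -O)
-65*A(H(3, Y)) = -(-65)*3 = -65*(-3) = 195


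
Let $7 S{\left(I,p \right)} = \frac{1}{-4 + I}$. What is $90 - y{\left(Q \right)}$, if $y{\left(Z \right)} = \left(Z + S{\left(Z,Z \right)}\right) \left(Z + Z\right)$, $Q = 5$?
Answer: $\frac{270}{7} \approx 38.571$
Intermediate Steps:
$S{\left(I,p \right)} = \frac{1}{7 \left(-4 + I\right)}$
$y{\left(Z \right)} = 2 Z \left(Z + \frac{1}{7 \left(-4 + Z\right)}\right)$ ($y{\left(Z \right)} = \left(Z + \frac{1}{7 \left(-4 + Z\right)}\right) \left(Z + Z\right) = \left(Z + \frac{1}{7 \left(-4 + Z\right)}\right) 2 Z = 2 Z \left(Z + \frac{1}{7 \left(-4 + Z\right)}\right)$)
$90 - y{\left(Q \right)} = 90 - \frac{2}{7} \cdot 5 \frac{1}{-4 + 5} \left(1 + 7 \cdot 5 \left(-4 + 5\right)\right) = 90 - \frac{2}{7} \cdot 5 \cdot 1^{-1} \left(1 + 7 \cdot 5 \cdot 1\right) = 90 - \frac{2}{7} \cdot 5 \cdot 1 \left(1 + 35\right) = 90 - \frac{2}{7} \cdot 5 \cdot 1 \cdot 36 = 90 - \frac{360}{7} = \frac{270}{7}$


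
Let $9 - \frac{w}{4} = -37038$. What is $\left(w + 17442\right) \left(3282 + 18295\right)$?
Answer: $3573798510$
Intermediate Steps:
$w = 148188$ ($w = 36 - -148152 = 36 + 148152 = 148188$)
$\left(w + 17442\right) \left(3282 + 18295\right) = \left(148188 + 17442\right) \left(3282 + 18295\right) = 165630 \cdot 21577 = 3573798510$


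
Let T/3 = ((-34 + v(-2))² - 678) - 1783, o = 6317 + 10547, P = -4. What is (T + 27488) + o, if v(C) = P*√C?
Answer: 40341 + 816*I*√2 ≈ 40341.0 + 1154.0*I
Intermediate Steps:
v(C) = -4*√C
o = 16864
T = -7383 + 3*(-34 - 4*I*√2)² (T = 3*(((-34 - 4*I*√2)² - 678) - 1783) = 3*((-678 + (-34 - 4*I*√2)²) - 1783) = 3*(-2461 + (-34 - 4*I*√2)²) = -7383 + 3*(-34 - 4*I*√2)² ≈ -4011.0 + 1154.0*I)
(T + 27488) + o = ((-4011 + 816*I*√2) + 27488) + 16864 = (23477 + 816*I*√2) + 16864 = 40341 + 816*I*√2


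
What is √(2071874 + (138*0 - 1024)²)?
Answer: 5*√124818 ≈ 1766.5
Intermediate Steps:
√(2071874 + (138*0 - 1024)²) = √(2071874 + (0 - 1024)²) = √(2071874 + (-1024)²) = √(2071874 + 1048576) = √3120450 = 5*√124818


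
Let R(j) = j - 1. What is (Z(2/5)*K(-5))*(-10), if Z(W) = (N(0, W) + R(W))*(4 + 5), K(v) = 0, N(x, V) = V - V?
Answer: 0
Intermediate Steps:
N(x, V) = 0
R(j) = -1 + j
Z(W) = -9 + 9*W (Z(W) = (0 + (-1 + W))*(4 + 5) = (-1 + W)*9 = -9 + 9*W)
(Z(2/5)*K(-5))*(-10) = ((-9 + 9*(2/5))*0)*(-10) = ((-9 + 9*(2*(⅕)))*0)*(-10) = ((-9 + 9*(⅖))*0)*(-10) = ((-9 + 18/5)*0)*(-10) = -27/5*0*(-10) = 0*(-10) = 0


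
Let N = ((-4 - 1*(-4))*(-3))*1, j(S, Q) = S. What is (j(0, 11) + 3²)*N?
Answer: 0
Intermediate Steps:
N = 0 (N = ((-4 + 4)*(-3))*1 = (0*(-3))*1 = 0*1 = 0)
(j(0, 11) + 3²)*N = (0 + 3²)*0 = (0 + 9)*0 = 9*0 = 0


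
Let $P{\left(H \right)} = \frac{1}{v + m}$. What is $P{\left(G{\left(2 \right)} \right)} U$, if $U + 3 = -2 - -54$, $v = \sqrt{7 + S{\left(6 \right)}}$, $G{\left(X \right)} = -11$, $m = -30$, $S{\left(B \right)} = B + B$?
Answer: $- \frac{1470}{881} - \frac{49 \sqrt{19}}{881} \approx -1.911$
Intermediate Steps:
$S{\left(B \right)} = 2 B$
$v = \sqrt{19}$ ($v = \sqrt{7 + 2 \cdot 6} = \sqrt{7 + 12} = \sqrt{19} \approx 4.3589$)
$P{\left(H \right)} = \frac{1}{-30 + \sqrt{19}}$ ($P{\left(H \right)} = \frac{1}{\sqrt{19} - 30} = \frac{1}{-30 + \sqrt{19}}$)
$U = 49$ ($U = -3 - -52 = -3 + \left(-2 + 54\right) = -3 + 52 = 49$)
$P{\left(G{\left(2 \right)} \right)} U = \left(- \frac{30}{881} - \frac{\sqrt{19}}{881}\right) 49 = - \frac{1470}{881} - \frac{49 \sqrt{19}}{881}$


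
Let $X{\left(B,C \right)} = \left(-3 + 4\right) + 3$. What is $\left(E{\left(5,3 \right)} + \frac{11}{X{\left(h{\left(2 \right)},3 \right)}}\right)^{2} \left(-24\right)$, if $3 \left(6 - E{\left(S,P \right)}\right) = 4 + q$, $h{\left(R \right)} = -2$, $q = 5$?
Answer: $- \frac{1587}{2} \approx -793.5$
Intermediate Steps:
$E{\left(S,P \right)} = 3$ ($E{\left(S,P \right)} = 6 - \frac{4 + 5}{3} = 6 - 3 = 3$)
$X{\left(B,C \right)} = 4$ ($X{\left(B,C \right)} = 1 + 3 = 4$)
$\left(E{\left(5,3 \right)} + \frac{11}{X{\left(h{\left(2 \right)},3 \right)}}\right)^{2} \left(-24\right) = \left(3 + \frac{11}{4}\right)^{2} \left(-24\right) = \left(\frac{23}{4}\right)^{2} \left(-24\right) = \frac{529}{16} \left(-24\right) = - \frac{1587}{2}$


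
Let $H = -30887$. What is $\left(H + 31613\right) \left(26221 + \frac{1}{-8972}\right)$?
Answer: $\frac{85397496393}{4486} \approx 1.9036 \cdot 10^{7}$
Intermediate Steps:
$\left(H + 31613\right) \left(26221 + \frac{1}{-8972}\right) = \left(-30887 + 31613\right) \left(26221 + \frac{1}{-8972}\right) = 726 \left(26221 - \frac{1}{8972}\right) = 726 \cdot \frac{235254811}{8972} = \frac{85397496393}{4486}$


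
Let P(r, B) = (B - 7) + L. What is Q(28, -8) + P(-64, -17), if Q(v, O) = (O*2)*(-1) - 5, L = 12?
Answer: -1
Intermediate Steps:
Q(v, O) = -5 - 2*O (Q(v, O) = (2*O)*(-1) - 5 = -2*O - 5 = -5 - 2*O)
P(r, B) = 5 + B (P(r, B) = (B - 7) + 12 = (-7 + B) + 12 = 5 + B)
Q(28, -8) + P(-64, -17) = (-5 - 2*(-8)) + (5 - 17) = (-5 + 16) - 12 = 11 - 12 = -1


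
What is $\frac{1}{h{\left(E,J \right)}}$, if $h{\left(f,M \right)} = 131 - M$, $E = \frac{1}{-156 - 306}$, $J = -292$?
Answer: $\frac{1}{423} \approx 0.0023641$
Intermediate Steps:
$E = - \frac{1}{462}$ ($E = \frac{1}{-462} = - \frac{1}{462} \approx -0.0021645$)
$\frac{1}{h{\left(E,J \right)}} = \frac{1}{131 - -292} = \frac{1}{131 + 292} = \frac{1}{423}$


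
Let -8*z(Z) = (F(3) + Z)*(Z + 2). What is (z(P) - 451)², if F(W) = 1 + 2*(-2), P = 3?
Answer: 203401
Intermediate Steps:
F(W) = -3 (F(W) = 1 - 4 = -3)
z(Z) = -(-3 + Z)*(2 + Z)/8 (z(Z) = -(-3 + Z)*(Z + 2)/8 = -(-3 + Z)*(2 + Z)/8)
(z(P) - 451)² = ((¾ - ⅛*3² + (⅛)*3) - 451)² = ((¾ - ⅛*9 + 3/8) - 451)² = ((¾ - 9/8 + 3/8) - 451)² = (0 - 451)² = (-451)² = 203401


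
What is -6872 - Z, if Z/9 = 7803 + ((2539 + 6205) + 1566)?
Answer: -169889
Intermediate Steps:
Z = 163017 (Z = 9*(7803 + ((2539 + 6205) + 1566)) = 9*(7803 + (8744 + 1566)) = 9*(7803 + 10310) = 9*18113 = 163017)
-6872 - Z = -6872 - 1*163017 = -6872 - 163017 = -169889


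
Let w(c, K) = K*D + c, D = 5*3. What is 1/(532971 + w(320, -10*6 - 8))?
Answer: 1/532271 ≈ 1.8787e-6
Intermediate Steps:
D = 15
w(c, K) = c + 15*K (w(c, K) = K*15 + c = 15*K + c = c + 15*K)
1/(532971 + w(320, -10*6 - 8)) = 1/(532971 + (320 + 15*(-10*6 - 8))) = 1/(532971 + (320 + 15*(-60 - 8))) = 1/(532971 + (320 + 15*(-68))) = 1/(532971 + (320 - 1020)) = 1/(532971 - 700) = 1/532271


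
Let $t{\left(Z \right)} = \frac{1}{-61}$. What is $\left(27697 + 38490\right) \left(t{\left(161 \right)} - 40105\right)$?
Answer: $- \frac{161920273922}{61} \approx -2.6544 \cdot 10^{9}$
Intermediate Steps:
$t{\left(Z \right)} = - \frac{1}{61}$
$\left(27697 + 38490\right) \left(t{\left(161 \right)} - 40105\right) = \left(27697 + 38490\right) \left(- \frac{1}{61} - 40105\right) = 66187 \left(- \frac{2446406}{61}\right) = - \frac{161920273922}{61}$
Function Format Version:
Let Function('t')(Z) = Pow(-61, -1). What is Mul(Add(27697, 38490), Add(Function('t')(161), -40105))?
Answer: Rational(-161920273922, 61) ≈ -2.6544e+9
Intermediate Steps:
Function('t')(Z) = Rational(-1, 61)
Mul(Add(27697, 38490), Add(Function('t')(161), -40105)) = Mul(Add(27697, 38490), Add(Rational(-1, 61), -40105)) = Mul(66187, Rational(-2446406, 61)) = Rational(-161920273922, 61)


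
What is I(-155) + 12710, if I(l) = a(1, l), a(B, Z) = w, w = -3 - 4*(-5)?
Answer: 12727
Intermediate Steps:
w = 17 (w = -3 + 20 = 17)
a(B, Z) = 17
I(l) = 17
I(-155) + 12710 = 17 + 12710 = 12727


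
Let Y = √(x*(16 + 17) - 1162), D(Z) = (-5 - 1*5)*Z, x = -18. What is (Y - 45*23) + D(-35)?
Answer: -685 + 2*I*√439 ≈ -685.0 + 41.905*I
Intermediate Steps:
D(Z) = -10*Z (D(Z) = (-5 - 5)*Z = -10*Z)
Y = 2*I*√439 (Y = √(-18*(16 + 17) - 1162) = √(-18*33 - 1162) = √(-594 - 1162) = √(-1756) = 2*I*√439 ≈ 41.905*I)
(Y - 45*23) + D(-35) = (2*I*√439 - 45*23) - 10*(-35) = (2*I*√439 - 1035) + 350 = (-1035 + 2*I*√439) + 350 = -685 + 2*I*√439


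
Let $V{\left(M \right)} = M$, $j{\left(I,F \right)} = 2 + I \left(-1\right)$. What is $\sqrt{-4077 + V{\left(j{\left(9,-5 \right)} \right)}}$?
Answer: $2 i \sqrt{1021} \approx 63.906 i$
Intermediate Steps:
$j{\left(I,F \right)} = 2 - I$
$\sqrt{-4077 + V{\left(j{\left(9,-5 \right)} \right)}} = \sqrt{-4077 + \left(2 - 9\right)} = \sqrt{-4077 - 7} = \sqrt{-4084} = 2 i \sqrt{1021}$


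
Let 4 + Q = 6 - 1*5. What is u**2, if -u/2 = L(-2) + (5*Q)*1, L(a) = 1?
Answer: 784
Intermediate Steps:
Q = -3 (Q = -4 + (6 - 1*5) = -4 + (6 - 5) = -4 + 1 = -3)
u = 28 (u = -2*(1 + (5*(-3))*1) = -2*(1 - 15*1) = -2*(1 - 15) = -2*(-14) = 28)
u**2 = 28**2 = 784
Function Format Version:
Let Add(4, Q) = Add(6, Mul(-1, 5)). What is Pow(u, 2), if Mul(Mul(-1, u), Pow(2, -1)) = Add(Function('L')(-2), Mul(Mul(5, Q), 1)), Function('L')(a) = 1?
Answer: 784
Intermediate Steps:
Q = -3 (Q = Add(-4, Add(6, Mul(-1, 5))) = Add(-4, Add(6, -5)) = Add(-4, 1) = -3)
u = 28 (u = Mul(-2, Add(1, Mul(Mul(5, -3), 1))) = Mul(-2, Add(1, Mul(-15, 1))) = Mul(-2, Add(1, -15)) = Mul(-2, -14) = 28)
Pow(u, 2) = Pow(28, 2) = 784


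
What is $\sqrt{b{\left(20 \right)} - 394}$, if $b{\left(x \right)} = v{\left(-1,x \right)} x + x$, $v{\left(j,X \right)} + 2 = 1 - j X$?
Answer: $\sqrt{6} \approx 2.4495$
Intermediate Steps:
$v{\left(j,X \right)} = -1 - X j$ ($v{\left(j,X \right)} = -2 - \left(-1 + j X\right) = -2 - \left(-1 + X j\right) = -1 - X j$)
$b{\left(x \right)} = x + x \left(-1 + x\right)$ ($b{\left(x \right)} = \left(-1 - x \left(-1\right)\right) x + x = \left(-1 + x\right) x + x = x \left(-1 + x\right) + x = x + x \left(-1 + x\right)$)
$\sqrt{b{\left(20 \right)} - 394} = \sqrt{20^{2} - 394} = \sqrt{400 - 394} = \sqrt{6}$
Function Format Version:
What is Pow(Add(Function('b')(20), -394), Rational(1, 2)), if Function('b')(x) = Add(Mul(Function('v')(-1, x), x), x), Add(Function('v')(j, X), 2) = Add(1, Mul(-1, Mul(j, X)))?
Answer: Pow(6, Rational(1, 2)) ≈ 2.4495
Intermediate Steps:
Function('v')(j, X) = Add(-1, Mul(-1, X, j)) (Function('v')(j, X) = Add(-2, Add(1, Mul(-1, Mul(j, X)))) = Add(-2, Add(1, Mul(-1, Mul(X, j)))) = Add(-2, Add(1, Mul(-1, X, j))) = Add(-1, Mul(-1, X, j)))
Function('b')(x) = Add(x, Mul(x, Add(-1, x))) (Function('b')(x) = Add(Mul(Add(-1, Mul(-1, x, -1)), x), x) = Add(Mul(Add(-1, x), x), x) = Add(Mul(x, Add(-1, x)), x) = Add(x, Mul(x, Add(-1, x))))
Pow(Add(Function('b')(20), -394), Rational(1, 2)) = Pow(Add(Pow(20, 2), -394), Rational(1, 2)) = Pow(Add(400, -394), Rational(1, 2)) = Pow(6, Rational(1, 2))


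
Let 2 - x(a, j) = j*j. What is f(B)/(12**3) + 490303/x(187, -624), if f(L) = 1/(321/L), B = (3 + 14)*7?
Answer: -135959427479/107990542656 ≈ -1.2590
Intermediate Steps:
B = 119 (B = 17*7 = 119)
x(a, j) = 2 - j**2 (x(a, j) = 2 - j*j = 2 - j**2)
f(L) = L/321
f(B)/(12**3) + 490303/x(187, -624) = ((1/321)*119)/(12**3) + 490303/(2 - 1*(-624)**2) = (119/321)/1728 + 490303/(2 - 1*389376) = (119/321)*(1/1728) + 490303/(2 - 389376) = 119/554688 + 490303/(-389374) = 119/554688 + 490303*(-1/389374) = 119/554688 - 490303/389374 = -135959427479/107990542656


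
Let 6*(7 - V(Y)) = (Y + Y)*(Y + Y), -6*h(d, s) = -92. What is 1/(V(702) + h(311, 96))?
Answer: -3/985541 ≈ -3.0440e-6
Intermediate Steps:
h(d, s) = 46/3 (h(d, s) = -⅙*(-92) = 46/3)
V(Y) = 7 - 2*Y²/3 (V(Y) = 7 - (Y + Y)*(Y + Y)/6 = 7 - 2*Y*2*Y/6 = 7 - 2*Y²/3)
1/(V(702) + h(311, 96)) = 1/((7 - ⅔*702²) + 46/3) = 1/((7 - ⅔*492804) + 46/3) = 1/((7 - 328536) + 46/3) = 1/(-328529 + 46/3) = 1/(-985541/3) = -3/985541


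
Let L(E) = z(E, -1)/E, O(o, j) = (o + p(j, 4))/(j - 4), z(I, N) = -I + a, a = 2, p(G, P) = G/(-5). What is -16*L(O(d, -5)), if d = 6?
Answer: 400/7 ≈ 57.143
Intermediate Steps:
p(G, P) = -G/5 (p(G, P) = G*(-⅕) = -G/5)
z(I, N) = 2 - I (z(I, N) = -I + 2 = 2 - I)
O(o, j) = (o - j/5)/(-4 + j) (O(o, j) = (o - j/5)/(j - 4) = (o - j/5)/(-4 + j))
L(E) = (2 - E)/E
-16*L(O(d, -5)) = -16*(2 - (6 - ⅕*(-5))/(-4 - 5))/((6 - ⅕*(-5))/(-4 - 5)) = -16*(2 - (6 + 1)/(-9))/((6 + 1)/(-9)) = -16*(2 - (-1)*7/9)/((-⅑*7)) = -16*(2 - 1*(-7/9))/(-7/9) = -(-144)*(2 + 7/9)/7 = -(-144)*25/(7*9) = -16*(-25/7) = 400/7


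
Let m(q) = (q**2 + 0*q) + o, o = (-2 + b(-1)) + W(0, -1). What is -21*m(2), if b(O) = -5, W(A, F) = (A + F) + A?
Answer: 84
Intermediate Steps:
W(A, F) = F + 2*A
o = -8 (o = (-2 - 5) + (-1 + 2*0) = -7 + (-1 + 0) = -7 - 1 = -8)
m(q) = -8 + q**2 (m(q) = (q**2 + 0*q) - 8 = (q**2 + 0) - 8 = q**2 - 8 = -8 + q**2)
-21*m(2) = -21*(-8 + 2**2) = -21*(-8 + 4) = -21*(-4) = 84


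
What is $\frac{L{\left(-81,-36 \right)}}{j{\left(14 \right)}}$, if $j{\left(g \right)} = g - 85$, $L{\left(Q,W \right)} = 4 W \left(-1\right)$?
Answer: $- \frac{144}{71} \approx -2.0282$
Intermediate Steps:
$L{\left(Q,W \right)} = - 4 W$
$j{\left(g \right)} = -85 + g$ ($j{\left(g \right)} = g - 85 = -85 + g$)
$\frac{L{\left(-81,-36 \right)}}{j{\left(14 \right)}} = \frac{\left(-4\right) \left(-36\right)}{-85 + 14} = \frac{144}{-71} = 144 \left(- \frac{1}{71}\right) = - \frac{144}{71}$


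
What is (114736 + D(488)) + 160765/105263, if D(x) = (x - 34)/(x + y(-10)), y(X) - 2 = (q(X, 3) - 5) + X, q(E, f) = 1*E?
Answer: 5616139384247/48947295 ≈ 1.1474e+5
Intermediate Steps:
q(E, f) = E
y(X) = -3 + 2*X (y(X) = 2 + ((X - 5) + X) = 2 + ((-5 + X) + X) = 2 + (-5 + 2*X) = -3 + 2*X)
D(x) = (-34 + x)/(-23 + x) (D(x) = (x - 34)/(x + (-3 + 2*(-10))) = (-34 + x)/(x + (-3 - 20)) = (-34 + x)/(x - 23) = (-34 + x)/(-23 + x))
(114736 + D(488)) + 160765/105263 = (114736 + (-34 + 488)/(-23 + 488)) + 160765/105263 = (114736 + 454/465) + 160765*(1/105263) = (114736 + (1/465)*454) + 160765/105263 = (114736 + 454/465) + 160765/105263 = 53352694/465 + 160765/105263 = 5616139384247/48947295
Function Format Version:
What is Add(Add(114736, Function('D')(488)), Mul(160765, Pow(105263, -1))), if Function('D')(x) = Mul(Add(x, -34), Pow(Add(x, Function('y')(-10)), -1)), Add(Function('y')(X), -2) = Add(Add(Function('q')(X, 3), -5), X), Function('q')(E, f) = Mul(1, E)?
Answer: Rational(5616139384247, 48947295) ≈ 1.1474e+5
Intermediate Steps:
Function('q')(E, f) = E
Function('y')(X) = Add(-3, Mul(2, X)) (Function('y')(X) = Add(2, Add(Add(X, -5), X)) = Add(2, Add(Add(-5, X), X)) = Add(2, Add(-5, Mul(2, X))) = Add(-3, Mul(2, X)))
Function('D')(x) = Mul(Pow(Add(-23, x), -1), Add(-34, x)) (Function('D')(x) = Mul(Add(x, -34), Pow(Add(x, Add(-3, Mul(2, -10))), -1)) = Mul(Add(-34, x), Pow(Add(x, Add(-3, -20)), -1)) = Mul(Add(-34, x), Pow(Add(x, -23), -1)) = Mul(Add(-34, x), Pow(Add(-23, x), -1)) = Mul(Pow(Add(-23, x), -1), Add(-34, x)))
Add(Add(114736, Function('D')(488)), Mul(160765, Pow(105263, -1))) = Add(Add(114736, Mul(Pow(Add(-23, 488), -1), Add(-34, 488))), Mul(160765, Pow(105263, -1))) = Add(Add(114736, Mul(Pow(465, -1), 454)), Mul(160765, Rational(1, 105263))) = Add(Add(114736, Mul(Rational(1, 465), 454)), Rational(160765, 105263)) = Add(Add(114736, Rational(454, 465)), Rational(160765, 105263)) = Add(Rational(53352694, 465), Rational(160765, 105263)) = Rational(5616139384247, 48947295)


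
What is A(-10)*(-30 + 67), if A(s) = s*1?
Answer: -370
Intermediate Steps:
A(s) = s
A(-10)*(-30 + 67) = -10*(-30 + 67) = -10*37 = -370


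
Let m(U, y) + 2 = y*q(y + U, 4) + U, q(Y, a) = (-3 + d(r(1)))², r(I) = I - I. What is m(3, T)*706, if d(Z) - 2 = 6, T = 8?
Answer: 141906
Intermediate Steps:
r(I) = 0
d(Z) = 8 (d(Z) = 2 + 6 = 8)
q(Y, a) = 25 (q(Y, a) = (-3 + 8)² = 5² = 25)
m(U, y) = -2 + U + 25*y (m(U, y) = -2 + (y*25 + U) = -2 + (25*y + U) = -2 + (U + 25*y) = -2 + U + 25*y)
m(3, T)*706 = (-2 + 3 + 25*8)*706 = (-2 + 3 + 200)*706 = 201*706 = 141906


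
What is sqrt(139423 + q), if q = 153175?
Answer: sqrt(292598) ≈ 540.92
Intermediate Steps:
sqrt(139423 + q) = sqrt(139423 + 153175) = sqrt(292598)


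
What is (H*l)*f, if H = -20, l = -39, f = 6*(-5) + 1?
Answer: -22620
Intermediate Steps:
f = -29 (f = -30 + 1 = -29)
(H*l)*f = -20*(-39)*(-29) = 780*(-29) = -22620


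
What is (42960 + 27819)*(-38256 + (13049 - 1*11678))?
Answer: -2610683415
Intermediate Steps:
(42960 + 27819)*(-38256 + (13049 - 1*11678)) = 70779*(-38256 + (13049 - 11678)) = 70779*(-38256 + 1371) = 70779*(-36885) = -2610683415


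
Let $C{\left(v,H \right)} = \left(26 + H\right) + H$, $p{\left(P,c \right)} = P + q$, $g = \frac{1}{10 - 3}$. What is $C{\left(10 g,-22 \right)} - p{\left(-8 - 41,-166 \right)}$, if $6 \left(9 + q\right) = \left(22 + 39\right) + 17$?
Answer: $27$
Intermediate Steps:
$q = 4$ ($q = -9 + \frac{\left(22 + 39\right) + 17}{6} = -9 + \frac{61 + 17}{6} = -9 + \frac{1}{6} \cdot 78 = -9 + 13 = 4$)
$g = \frac{1}{7} \approx 0.14286$
$p{\left(P,c \right)} = 4 + P$ ($p{\left(P,c \right)} = P + 4 = 4 + P$)
$C{\left(v,H \right)} = 26 + 2 H$
$C{\left(10 g,-22 \right)} - p{\left(-8 - 41,-166 \right)} = \left(26 + 2 \left(-22\right)\right) - \left(4 - 49\right) = \left(26 - 44\right) - \left(4 - 49\right) = -18 - \left(4 - 49\right) = -18 - -45 = -18 + 45 = 27$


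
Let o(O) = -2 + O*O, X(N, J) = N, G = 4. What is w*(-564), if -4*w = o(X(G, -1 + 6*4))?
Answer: 1974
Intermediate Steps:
o(O) = -2 + O²
w = -7/2 (w = -(-2 + 4²)/4 = -(-2 + 16)/4 = -¼*14 = -7/2 ≈ -3.5000)
w*(-564) = -7/2*(-564) = 1974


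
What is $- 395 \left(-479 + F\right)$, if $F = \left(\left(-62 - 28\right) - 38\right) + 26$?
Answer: $229495$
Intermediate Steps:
$F = -102$ ($F = \left(\left(-62 - 28\right) - 38\right) + 26 = \left(-90 - 38\right) + 26 = -128 + 26 = -102$)
$- 395 \left(-479 + F\right) = - 395 \left(-479 - 102\right) = \left(-395\right) \left(-581\right) = 229495$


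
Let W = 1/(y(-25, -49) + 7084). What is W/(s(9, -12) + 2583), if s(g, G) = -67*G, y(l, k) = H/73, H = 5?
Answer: 73/1751543019 ≈ 4.1678e-8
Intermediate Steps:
y(l, k) = 5/73
W = 73/517137 (W = 1/(5/73 + 7084) = 1/(517137/73) = 73/517137 ≈ 0.00014116)
W/(s(9, -12) + 2583) = 73/(517137*(-67*(-12) + 2583)) = 73/(517137*(804 + 2583)) = (73/517137)/3387 = (73/517137)*(1/3387) = 73/1751543019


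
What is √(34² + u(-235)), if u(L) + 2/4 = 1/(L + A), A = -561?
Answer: √183035623/398 ≈ 33.993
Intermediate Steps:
u(L) = -½ + 1/(-561 + L) (u(L) = -½ + 1/(L - 561) = -½ + 1/(-561 + L))
√(34² + u(-235)) = √(34² + (563 - 1*(-235))/(2*(-561 - 235))) = √(1156 + (½)*(563 + 235)/(-796)) = √(1156 + (½)*(-1/796)*798) = √(1156 - 399/796) = √(919777/796) = √183035623/398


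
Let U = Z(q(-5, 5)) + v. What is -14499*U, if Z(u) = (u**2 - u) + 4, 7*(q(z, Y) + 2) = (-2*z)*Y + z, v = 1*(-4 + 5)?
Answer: -14339511/49 ≈ -2.9264e+5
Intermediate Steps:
v = 1 (v = 1*1 = 1)
q(z, Y) = -2 + z/7 - 2*Y*z/7 (q(z, Y) = -2 + ((-2*z)*Y + z)/7 = -2 + (-2*Y*z + z)/7 = -2 + (z - 2*Y*z)/7 = -2 + (z/7 - 2*Y*z/7) = -2 + z/7 - 2*Y*z/7)
Z(u) = 4 + u**2 - u
U = 989/49 (U = (4 + (-2 + (1/7)*(-5) - 2/7*5*(-5))**2 - (-2 + (1/7)*(-5) - 2/7*5*(-5))) + 1 = (4 + (-2 - 5/7 + 50/7)**2 - (-2 - 5/7 + 50/7)) + 1 = (4 + (31/7)**2 - 1*31/7) + 1 = (4 + 961/49 - 31/7) + 1 = 940/49 + 1 = 989/49 ≈ 20.184)
-14499*U = -14499*989/49 = -14339511/49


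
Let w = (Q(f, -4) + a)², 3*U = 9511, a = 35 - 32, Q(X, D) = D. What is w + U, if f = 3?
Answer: 9514/3 ≈ 3171.3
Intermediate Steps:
a = 3
U = 9511/3 (U = (⅓)*9511 = 9511/3 ≈ 3170.3)
w = 1 (w = (-4 + 3)² = (-1)² = 1)
w + U = 1 + 9511/3 = 9514/3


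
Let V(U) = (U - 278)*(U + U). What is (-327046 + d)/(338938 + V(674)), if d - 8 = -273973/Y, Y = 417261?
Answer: -136460476891/364162868706 ≈ -0.37472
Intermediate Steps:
V(U) = 2*U*(-278 + U) (V(U) = (-278 + U)*(2*U) = 2*U*(-278 + U))
d = 3064115/417261 (d = 8 - 273973/417261 = 3064115/417261 ≈ 7.3434)
(-327046 + d)/(338938 + V(674)) = (-327046 + 3064115/417261)/(338938 + 2*674*(-278 + 674)) = -136460476891/(417261*(338938 + 2*674*396)) = -136460476891/(417261*(338938 + 533808)) = -136460476891/417261/872746 = -136460476891/417261*1/872746 = -136460476891/364162868706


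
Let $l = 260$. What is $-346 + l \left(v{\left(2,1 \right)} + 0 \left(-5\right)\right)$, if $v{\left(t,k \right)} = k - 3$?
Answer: $-866$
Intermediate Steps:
$v{\left(t,k \right)} = -3 + k$
$-346 + l \left(v{\left(2,1 \right)} + 0 \left(-5\right)\right) = -346 + 260 \left(\left(-3 + 1\right) + 0 \left(-5\right)\right) = -346 + 260 \left(-2 + 0\right) = -346 + 260 \left(-2\right) = -346 - 520 = -866$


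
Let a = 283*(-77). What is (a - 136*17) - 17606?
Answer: -41709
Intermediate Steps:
a = -21791
(a - 136*17) - 17606 = (-21791 - 136*17) - 17606 = (-21791 - 2312) - 17606 = -24103 - 17606 = -41709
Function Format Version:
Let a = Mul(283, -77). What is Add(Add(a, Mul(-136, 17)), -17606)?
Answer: -41709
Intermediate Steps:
a = -21791
Add(Add(a, Mul(-136, 17)), -17606) = Add(Add(-21791, Mul(-136, 17)), -17606) = Add(Add(-21791, -2312), -17606) = Add(-24103, -17606) = -41709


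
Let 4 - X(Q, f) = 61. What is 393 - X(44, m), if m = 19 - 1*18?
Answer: 450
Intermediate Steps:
m = 1 (m = 19 - 18 = 1)
X(Q, f) = -57 (X(Q, f) = 4 - 1*61 = 4 - 61 = -57)
393 - X(44, m) = 393 - 1*(-57) = 393 + 57 = 450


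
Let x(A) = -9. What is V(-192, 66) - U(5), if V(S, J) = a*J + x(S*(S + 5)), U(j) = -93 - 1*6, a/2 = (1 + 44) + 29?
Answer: 9858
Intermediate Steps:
a = 148 (a = 2*((1 + 44) + 29) = 2*(45 + 29) = 2*74 = 148)
U(j) = -99 (U(j) = -93 - 6 = -99)
V(S, J) = -9 + 148*J (V(S, J) = 148*J - 9 = -9 + 148*J)
V(-192, 66) - U(5) = (-9 + 148*66) - 1*(-99) = (-9 + 9768) + 99 = 9759 + 99 = 9858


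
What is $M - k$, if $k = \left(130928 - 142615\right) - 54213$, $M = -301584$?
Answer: $-235684$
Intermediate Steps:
$k = -65900$ ($k = -11687 - 54213 = -65900$)
$M - k = -301584 - -65900 = -301584 + 65900 = -235684$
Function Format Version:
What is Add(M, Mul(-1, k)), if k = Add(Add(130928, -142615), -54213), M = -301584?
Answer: -235684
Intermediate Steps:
k = -65900 (k = Add(-11687, -54213) = -65900)
Add(M, Mul(-1, k)) = Add(-301584, Mul(-1, -65900)) = Add(-301584, 65900) = -235684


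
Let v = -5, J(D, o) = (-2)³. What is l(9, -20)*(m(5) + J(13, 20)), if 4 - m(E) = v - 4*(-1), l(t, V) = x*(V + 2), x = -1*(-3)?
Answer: 162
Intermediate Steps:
x = 3
J(D, o) = -8
l(t, V) = 6 + 3*V (l(t, V) = 3*(V + 2) = 3*(2 + V) = 6 + 3*V)
m(E) = 5 (m(E) = 4 - (-5 - 4*(-1)) = 4 - (-5 + 4) = 4 - 1*(-1) = 4 + 1 = 5)
l(9, -20)*(m(5) + J(13, 20)) = (6 + 3*(-20))*(5 - 8) = (6 - 60)*(-3) = -54*(-3) = 162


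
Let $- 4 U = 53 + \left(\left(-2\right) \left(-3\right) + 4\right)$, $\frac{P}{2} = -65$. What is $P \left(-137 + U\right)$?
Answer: $\frac{39715}{2} \approx 19858.0$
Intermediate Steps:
$P = -130$ ($P = 2 \left(-65\right) = -130$)
$U = - \frac{63}{4}$ ($U = - \frac{53 + \left(\left(-2\right) \left(-3\right) + 4\right)}{4} = - \frac{53 + \left(6 + 4\right)}{4} = - \frac{53 + 10}{4} = \left(- \frac{1}{4}\right) 63 = - \frac{63}{4} \approx -15.75$)
$P \left(-137 + U\right) = - 130 \left(-137 - \frac{63}{4}\right) = \left(-130\right) \left(- \frac{611}{4}\right) = \frac{39715}{2}$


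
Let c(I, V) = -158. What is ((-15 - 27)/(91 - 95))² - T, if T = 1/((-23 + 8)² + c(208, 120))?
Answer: 29543/268 ≈ 110.24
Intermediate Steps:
T = 1/67 (T = 1/((-23 + 8)² - 158) = 1/((-15)² - 158) = 1/(225 - 158) = 1/67 ≈ 0.014925)
((-15 - 27)/(91 - 95))² - T = ((-15 - 27)/(91 - 95))² - 1*1/67 = (-42/(-4))² - 1/67 = (-42*(-¼))² - 1/67 = (21/2)² - 1/67 = 441/4 - 1/67 = 29543/268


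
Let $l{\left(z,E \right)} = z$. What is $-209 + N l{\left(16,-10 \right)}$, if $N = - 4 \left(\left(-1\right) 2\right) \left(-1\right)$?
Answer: $-337$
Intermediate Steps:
$N = -8$ ($N = \left(-4\right) \left(-2\right) \left(-1\right) = 8 \left(-1\right) = -8$)
$-209 + N l{\left(16,-10 \right)} = -209 - 128 = -337$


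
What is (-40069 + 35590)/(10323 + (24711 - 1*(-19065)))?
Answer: -1493/18033 ≈ -0.082793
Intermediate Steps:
(-40069 + 35590)/(10323 + (24711 - 1*(-19065))) = -4479/(10323 + (24711 + 19065)) = -4479/(10323 + 43776) = -4479/54099 = -4479*1/54099 = -1493/18033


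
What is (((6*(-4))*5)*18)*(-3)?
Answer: 6480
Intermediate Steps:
(((6*(-4))*5)*18)*(-3) = (-24*5*18)*(-3) = -120*18*(-3) = -2160*(-3) = 6480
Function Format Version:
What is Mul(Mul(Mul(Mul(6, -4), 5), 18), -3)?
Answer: 6480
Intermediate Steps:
Mul(Mul(Mul(Mul(6, -4), 5), 18), -3) = Mul(Mul(Mul(-24, 5), 18), -3) = Mul(Mul(-120, 18), -3) = Mul(-2160, -3) = 6480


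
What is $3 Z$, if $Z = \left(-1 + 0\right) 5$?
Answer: $-15$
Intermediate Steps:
$Z = -5$ ($Z = \left(-1\right) 5 = -5$)
$3 Z = 3 \left(-5\right) = -15$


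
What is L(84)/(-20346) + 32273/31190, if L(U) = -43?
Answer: 164491907/158647935 ≈ 1.0368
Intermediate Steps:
L(84)/(-20346) + 32273/31190 = -43/(-20346) + 32273/31190 = -43*(-1/20346) + 32273*(1/31190) = 43/20346 + 32273/31190 = 164491907/158647935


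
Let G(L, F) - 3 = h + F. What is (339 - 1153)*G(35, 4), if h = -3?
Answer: -3256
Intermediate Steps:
G(L, F) = F (G(L, F) = 3 + (-3 + F) = F)
(339 - 1153)*G(35, 4) = (339 - 1153)*4 = -814*4 = -3256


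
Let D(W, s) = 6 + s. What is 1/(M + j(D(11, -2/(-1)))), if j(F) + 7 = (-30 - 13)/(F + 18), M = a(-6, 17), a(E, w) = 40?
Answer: 26/815 ≈ 0.031902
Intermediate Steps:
M = 40
j(F) = -7 - 43/(18 + F) (j(F) = -7 + (-30 - 13)/(F + 18) = -7 - 43/(18 + F))
1/(M + j(D(11, -2/(-1)))) = 1/(40 + (-169 - 7*(6 - 2/(-1)))/(18 + (6 - 2/(-1)))) = 1/(40 + (-169 - 7*(6 - 2*(-1)))/(18 + (6 - 2*(-1)))) = 1/(40 + (-169 - 7*(6 + 2))/(18 + (6 + 2))) = 1/(40 + (-169 - 7*8)/(18 + 8)) = 1/(40 + (-169 - 56)/26) = 1/(40 + (1/26)*(-225)) = 1/(40 - 225/26) = 1/(815/26) = 26/815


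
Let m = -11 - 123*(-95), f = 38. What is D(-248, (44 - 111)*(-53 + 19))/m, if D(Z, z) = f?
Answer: 19/5837 ≈ 0.0032551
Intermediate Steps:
m = 11674 (m = -11 + 11685 = 11674)
D(Z, z) = 38
D(-248, (44 - 111)*(-53 + 19))/m = 38/11674 = 38*(1/11674) = 19/5837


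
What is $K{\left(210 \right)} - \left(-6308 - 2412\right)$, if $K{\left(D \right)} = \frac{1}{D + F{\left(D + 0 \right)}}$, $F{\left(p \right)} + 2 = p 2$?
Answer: $\frac{5476161}{628} \approx 8720.0$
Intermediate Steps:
$F{\left(p \right)} = -2 + 2 p$ ($F{\left(p \right)} = -2 + p 2 = -2 + 2 p$)
$K{\left(D \right)} = \frac{1}{-2 + 3 D}$ ($K{\left(D \right)} = \frac{1}{D + \left(-2 + 2 \left(D + 0\right)\right)} = \frac{1}{D + \left(-2 + 2 D\right)} = \frac{1}{-2 + 3 D}$)
$K{\left(210 \right)} - \left(-6308 - 2412\right) = \frac{1}{-2 + 3 \cdot 210} - \left(-6308 - 2412\right) = \frac{1}{-2 + 630} - -8720 = \frac{1}{628} + 8720 = \frac{5476161}{628}$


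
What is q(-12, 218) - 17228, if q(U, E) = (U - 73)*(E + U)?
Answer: -34738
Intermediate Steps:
q(U, E) = (-73 + U)*(E + U)
q(-12, 218) - 17228 = ((-12)**2 - 73*218 - 73*(-12) + 218*(-12)) - 17228 = (144 - 15914 + 876 - 2616) - 17228 = -17510 - 17228 = -34738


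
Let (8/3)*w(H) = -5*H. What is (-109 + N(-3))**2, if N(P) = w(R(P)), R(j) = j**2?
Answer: 1014049/64 ≈ 15845.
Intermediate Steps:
w(H) = -15*H/8 (w(H) = 3*(-5*H)/8 = -15*H/8)
N(P) = -15*P**2/8
(-109 + N(-3))**2 = (-109 - 15/8*(-3)**2)**2 = (-109 - 15/8*9)**2 = (-109 - 135/8)**2 = (-1007/8)**2 = 1014049/64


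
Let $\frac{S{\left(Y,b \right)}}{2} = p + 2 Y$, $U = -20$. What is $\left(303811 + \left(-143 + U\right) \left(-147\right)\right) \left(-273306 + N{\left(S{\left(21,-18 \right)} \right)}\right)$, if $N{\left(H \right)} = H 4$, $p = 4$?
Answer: $-89461434136$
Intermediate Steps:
$S{\left(Y,b \right)} = 8 + 4 Y$ ($S{\left(Y,b \right)} = 2 \left(4 + 2 Y\right) = 8 + 4 Y$)
$N{\left(H \right)} = 4 H$
$\left(303811 + \left(-143 + U\right) \left(-147\right)\right) \left(-273306 + N{\left(S{\left(21,-18 \right)} \right)}\right) = \left(303811 + \left(-143 - 20\right) \left(-147\right)\right) \left(-273306 + 4 \left(8 + 4 \cdot 21\right)\right) = \left(303811 - -23961\right) \left(-273306 + 4 \left(8 + 84\right)\right) = \left(303811 + 23961\right) \left(-273306 + 4 \cdot 92\right) = 327772 \left(-273306 + 368\right) = 327772 \left(-272938\right) = -89461434136$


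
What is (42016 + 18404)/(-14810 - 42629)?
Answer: -60420/57439 ≈ -1.0519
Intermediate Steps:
(42016 + 18404)/(-14810 - 42629) = 60420/(-57439) = 60420*(-1/57439) = -60420/57439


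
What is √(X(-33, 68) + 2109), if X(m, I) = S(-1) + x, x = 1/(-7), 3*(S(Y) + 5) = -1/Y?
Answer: 2*√231987/21 ≈ 45.871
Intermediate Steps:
S(Y) = -5 - 1/(3*Y) (S(Y) = -5 + (-1/Y)/3 = -5 - 1/(3*Y))
x = -⅐ ≈ -0.14286
X(m, I) = -101/21 (X(m, I) = (-5 - ⅓/(-1)) - ⅐ = (-5 - ⅓*(-1)) - ⅐ = (-5 + ⅓) - ⅐ = -14/3 - ⅐ = -101/21)
√(X(-33, 68) + 2109) = √(-101/21 + 2109) = √(44188/21) = 2*√231987/21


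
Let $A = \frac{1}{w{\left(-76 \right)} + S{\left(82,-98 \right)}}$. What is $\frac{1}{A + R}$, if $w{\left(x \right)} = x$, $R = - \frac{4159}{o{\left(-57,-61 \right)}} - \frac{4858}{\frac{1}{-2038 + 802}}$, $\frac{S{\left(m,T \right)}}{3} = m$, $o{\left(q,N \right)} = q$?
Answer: $\frac{9690}{58184195807} \approx 1.6654 \cdot 10^{-7}$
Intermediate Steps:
$S{\left(m,T \right)} = 3 m$
$R = \frac{342259975}{57}$ ($R = - \frac{4159}{-57} - \frac{4858}{\frac{1}{-2038 + 802}} = \left(-4159\right) \left(- \frac{1}{57}\right) - \frac{4858}{\frac{1}{-1236}} = \frac{4159}{57} - \frac{4858}{- \frac{1}{1236}} = \frac{4159}{57} - -6004488 = \frac{4159}{57} + 6004488 = \frac{342259975}{57} \approx 6.0046 \cdot 10^{6}$)
$A = \frac{1}{170}$ ($A = \frac{1}{-76 + 3 \cdot 82} = \frac{1}{-76 + 246} = \frac{1}{170} \approx 0.0058824$)
$\frac{1}{A + R} = \frac{1}{\frac{1}{170} + \frac{342259975}{57}} = \frac{1}{\frac{58184195807}{9690}} = \frac{9690}{58184195807}$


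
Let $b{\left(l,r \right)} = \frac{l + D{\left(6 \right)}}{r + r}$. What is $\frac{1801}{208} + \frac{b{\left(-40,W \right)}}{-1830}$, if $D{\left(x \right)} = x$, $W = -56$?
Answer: $\frac{720949}{83265} \approx 8.6585$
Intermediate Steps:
$b{\left(l,r \right)} = \frac{6 + l}{2 r}$ ($b{\left(l,r \right)} = \frac{l + 6}{r + r} = \frac{6 + l}{2 r}$)
$\frac{1801}{208} + \frac{b{\left(-40,W \right)}}{-1830} = \frac{1801}{208} + \frac{\frac{1}{2} \frac{1}{-56} \left(6 - 40\right)}{-1830} = 1801 \cdot \frac{1}{208} + \frac{1}{2} \left(- \frac{1}{56}\right) \left(-34\right) \left(- \frac{1}{1830}\right) = \frac{1801}{208} + \frac{17}{56} \left(- \frac{1}{1830}\right) = \frac{1801}{208} - \frac{17}{102480} = \frac{720949}{83265}$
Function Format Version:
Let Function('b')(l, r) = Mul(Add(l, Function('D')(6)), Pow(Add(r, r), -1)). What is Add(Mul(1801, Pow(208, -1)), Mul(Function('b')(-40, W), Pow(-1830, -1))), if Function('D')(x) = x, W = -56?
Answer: Rational(720949, 83265) ≈ 8.6585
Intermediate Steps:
Function('b')(l, r) = Mul(Rational(1, 2), Pow(r, -1), Add(6, l)) (Function('b')(l, r) = Mul(Add(l, 6), Pow(Add(r, r), -1)) = Mul(Add(6, l), Pow(Mul(2, r), -1)) = Mul(Add(6, l), Mul(Rational(1, 2), Pow(r, -1))) = Mul(Rational(1, 2), Pow(r, -1), Add(6, l)))
Add(Mul(1801, Pow(208, -1)), Mul(Function('b')(-40, W), Pow(-1830, -1))) = Add(Mul(1801, Pow(208, -1)), Mul(Mul(Rational(1, 2), Pow(-56, -1), Add(6, -40)), Pow(-1830, -1))) = Add(Mul(1801, Rational(1, 208)), Mul(Mul(Rational(1, 2), Rational(-1, 56), -34), Rational(-1, 1830))) = Add(Rational(1801, 208), Mul(Rational(17, 56), Rational(-1, 1830))) = Add(Rational(1801, 208), Rational(-17, 102480)) = Rational(720949, 83265)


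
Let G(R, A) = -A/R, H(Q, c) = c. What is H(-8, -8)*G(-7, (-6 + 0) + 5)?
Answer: 8/7 ≈ 1.1429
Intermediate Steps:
G(R, A) = -A/R
H(-8, -8)*G(-7, (-6 + 0) + 5) = -(-8)*((-6 + 0) + 5)/(-7) = -(-8)*(-6 + 5)*(-1)/7 = -(-8)*(-1)*(-1)/7 = -8*(-1/7) = 8/7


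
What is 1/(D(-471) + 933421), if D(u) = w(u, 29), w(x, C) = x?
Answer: 1/932950 ≈ 1.0719e-6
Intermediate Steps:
D(u) = u
1/(D(-471) + 933421) = 1/(-471 + 933421) = 1/932950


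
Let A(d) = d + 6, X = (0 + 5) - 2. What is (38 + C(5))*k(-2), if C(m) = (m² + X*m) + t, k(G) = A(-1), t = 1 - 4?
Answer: 375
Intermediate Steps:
t = -3
X = 3 (X = 5 - 2 = 3)
A(d) = 6 + d
k(G) = 5 (k(G) = 6 - 1 = 5)
C(m) = -3 + m² + 3*m (C(m) = (m² + 3*m) - 3 = -3 + m² + 3*m)
(38 + C(5))*k(-2) = (38 + (-3 + 5² + 3*5))*5 = (38 + (-3 + 25 + 15))*5 = (38 + 37)*5 = 75*5 = 375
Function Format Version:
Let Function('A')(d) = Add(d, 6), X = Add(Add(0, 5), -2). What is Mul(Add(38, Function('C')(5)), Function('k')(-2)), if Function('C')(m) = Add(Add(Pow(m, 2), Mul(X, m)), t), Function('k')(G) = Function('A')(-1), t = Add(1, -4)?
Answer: 375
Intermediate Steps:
t = -3
X = 3 (X = Add(5, -2) = 3)
Function('A')(d) = Add(6, d)
Function('k')(G) = 5 (Function('k')(G) = Add(6, -1) = 5)
Function('C')(m) = Add(-3, Pow(m, 2), Mul(3, m)) (Function('C')(m) = Add(Add(Pow(m, 2), Mul(3, m)), -3) = Add(-3, Pow(m, 2), Mul(3, m)))
Mul(Add(38, Function('C')(5)), Function('k')(-2)) = Mul(Add(38, Add(-3, Pow(5, 2), Mul(3, 5))), 5) = Mul(Add(38, Add(-3, 25, 15)), 5) = Mul(Add(38, 37), 5) = Mul(75, 5) = 375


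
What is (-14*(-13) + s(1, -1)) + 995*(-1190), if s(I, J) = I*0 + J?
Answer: -1183869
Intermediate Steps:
s(I, J) = J (s(I, J) = 0 + J = J)
(-14*(-13) + s(1, -1)) + 995*(-1190) = (-14*(-13) - 1) + 995*(-1190) = (182 - 1) - 1184050 = 181 - 1184050 = -1183869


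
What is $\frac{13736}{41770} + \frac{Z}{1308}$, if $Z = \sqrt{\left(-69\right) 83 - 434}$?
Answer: $\frac{6868}{20885} + \frac{i \sqrt{6161}}{1308} \approx 0.32885 + 0.060009 i$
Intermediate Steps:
$Z = i \sqrt{6161}$ ($Z = \sqrt{-5727 - 434} = \sqrt{-6161} = i \sqrt{6161} \approx 78.492 i$)
$\frac{13736}{41770} + \frac{Z}{1308} = \frac{13736}{41770} + \frac{i \sqrt{6161}}{1308} = 13736 \cdot \frac{1}{41770} + i \sqrt{6161} \cdot \frac{1}{1308} = \frac{6868}{20885} + \frac{i \sqrt{6161}}{1308}$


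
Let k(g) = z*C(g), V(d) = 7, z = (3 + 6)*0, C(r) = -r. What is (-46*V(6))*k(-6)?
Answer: 0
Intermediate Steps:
z = 0 (z = 9*0 = 0)
k(g) = 0 (k(g) = 0*(-g) = 0)
(-46*V(6))*k(-6) = -46*7*0 = -322*0 = 0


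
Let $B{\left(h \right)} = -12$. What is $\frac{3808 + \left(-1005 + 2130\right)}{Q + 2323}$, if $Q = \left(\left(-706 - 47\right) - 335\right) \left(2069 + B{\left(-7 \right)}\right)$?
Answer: $- \frac{4933}{2235693} \approx -0.0022065$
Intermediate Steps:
$Q = -2238016$ ($Q = \left(\left(-706 - 47\right) - 335\right) \left(2069 - 12\right) = \left(-753 - 335\right) 2057 = \left(-1088\right) 2057 = -2238016$)
$\frac{3808 + \left(-1005 + 2130\right)}{Q + 2323} = \frac{3808 + \left(-1005 + 2130\right)}{-2238016 + 2323} = \frac{3808 + 1125}{-2235693} = 4933 \left(- \frac{1}{2235693}\right) = - \frac{4933}{2235693}$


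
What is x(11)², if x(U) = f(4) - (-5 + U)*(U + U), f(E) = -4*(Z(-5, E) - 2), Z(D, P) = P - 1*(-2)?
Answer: 21904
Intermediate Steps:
Z(D, P) = 2 + P (Z(D, P) = P + 2 = 2 + P)
f(E) = -4*E (f(E) = -4*((2 + E) - 2) = -4*E)
x(U) = -16 - 2*U*(-5 + U) (x(U) = -4*4 - (-5 + U)*(U + U) = -16 - (-5 + U)*2*U = -16 - 2*U*(-5 + U))
x(11)² = (-16 - 2*11² + 10*11)² = (-16 - 2*121 + 110)² = (-16 - 242 + 110)² = (-148)² = 21904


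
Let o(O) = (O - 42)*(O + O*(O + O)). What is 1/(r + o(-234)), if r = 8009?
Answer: -1/30152719 ≈ -3.3164e-8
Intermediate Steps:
o(O) = (-42 + O)*(O + 2*O²) (o(O) = (-42 + O)*(O + O*(2*O)) = (-42 + O)*(O + 2*O²))
1/(r + o(-234)) = 1/(8009 - 234*(-42 - 83*(-234) + 2*(-234)²)) = 1/(8009 - 234*(-42 + 19422 + 2*54756)) = 1/(8009 - 234*(-42 + 19422 + 109512)) = 1/(8009 - 234*128892) = 1/(8009 - 30160728) = 1/(-30152719) = -1/30152719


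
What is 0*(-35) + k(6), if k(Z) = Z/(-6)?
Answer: -1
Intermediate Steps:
k(Z) = -Z/6 (k(Z) = Z*(-1/6) = -Z/6)
0*(-35) + k(6) = 0*(-35) - 1/6*6 = 0 - 1 = -1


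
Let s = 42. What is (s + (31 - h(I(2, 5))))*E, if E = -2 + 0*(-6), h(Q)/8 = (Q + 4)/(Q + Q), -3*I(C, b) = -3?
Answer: -106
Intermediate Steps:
I(C, b) = 1 (I(C, b) = -⅓*(-3) = 1)
h(Q) = 4*(4 + Q)/Q (h(Q) = 8*((Q + 4)/(Q + Q)) = 8*((4 + Q)/((2*Q))) = 8*((4 + Q)*(1/(2*Q))) = 8*((4 + Q)/(2*Q)) = 4*(4 + Q)/Q)
E = -2 (E = -2 + 0 = -2)
(s + (31 - h(I(2, 5))))*E = (42 + (31 - (4 + 16/1)))*(-2) = (42 + (31 - (4 + 16*1)))*(-2) = (42 + (31 - (4 + 16)))*(-2) = (42 + (31 - 1*20))*(-2) = (42 + (31 - 20))*(-2) = (42 + 11)*(-2) = 53*(-2) = -106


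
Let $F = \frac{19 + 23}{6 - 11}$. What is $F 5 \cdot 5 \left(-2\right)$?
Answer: $420$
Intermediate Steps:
$F = - \frac{42}{5}$ ($F = \frac{42}{-5} = 42 \left(- \frac{1}{5}\right) = - \frac{42}{5} \approx -8.4$)
$F 5 \cdot 5 \left(-2\right) = - \frac{42 \cdot 5 \cdot 5 \left(-2\right)}{5} = - \frac{42 \cdot 25 \left(-2\right)}{5} = \left(- \frac{42}{5}\right) \left(-50\right) = 420$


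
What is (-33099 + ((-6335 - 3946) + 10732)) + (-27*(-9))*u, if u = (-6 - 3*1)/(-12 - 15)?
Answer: -32567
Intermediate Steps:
u = ⅓ (u = (-6 - 3)/(-27) = -9*(-1/27) = ⅓ ≈ 0.33333)
(-33099 + ((-6335 - 3946) + 10732)) + (-27*(-9))*u = (-33099 + ((-6335 - 3946) + 10732)) - 27*(-9)*(⅓) = (-33099 + (-10281 + 10732)) + 243*(⅓) = (-33099 + 451) + 81 = -32648 + 81 = -32567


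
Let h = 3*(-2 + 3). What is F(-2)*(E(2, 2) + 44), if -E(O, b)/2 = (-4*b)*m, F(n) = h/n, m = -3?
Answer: 6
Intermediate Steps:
h = 3 (h = 3*1 = 3)
F(n) = 3/n
E(O, b) = -24*b (E(O, b) = -2*(-4*b)*(-3) = -24*b)
F(-2)*(E(2, 2) + 44) = (3/(-2))*(-24*2 + 44) = (3*(-1/2))*(-48 + 44) = -3/2*(-4) = 6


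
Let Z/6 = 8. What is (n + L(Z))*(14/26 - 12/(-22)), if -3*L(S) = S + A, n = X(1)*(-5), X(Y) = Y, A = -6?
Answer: -2945/143 ≈ -20.594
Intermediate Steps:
Z = 48 (Z = 6*8 = 48)
n = -5 (n = 1*(-5) = -5)
L(S) = 2 - S/3 (L(S) = -(S - 6)/3 = -(-6 + S)/3 = 2 - S/3)
(n + L(Z))*(14/26 - 12/(-22)) = (-5 + (2 - ⅓*48))*(14/26 - 12/(-22)) = (-5 + (2 - 16))*(14*(1/26) - 12*(-1/22)) = (-5 - 14)*(7/13 + 6/11) = -19*155/143 = -2945/143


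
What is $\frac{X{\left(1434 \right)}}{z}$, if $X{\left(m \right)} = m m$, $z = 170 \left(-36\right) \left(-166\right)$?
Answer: $\frac{57121}{28220} \approx 2.0241$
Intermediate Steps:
$z = 1015920$ ($z = \left(-6120\right) \left(-166\right) = 1015920$)
$X{\left(m \right)} = m^{2}$
$\frac{X{\left(1434 \right)}}{z} = \frac{1434^{2}}{1015920} = 2056356 \cdot \frac{1}{1015920} = \frac{57121}{28220}$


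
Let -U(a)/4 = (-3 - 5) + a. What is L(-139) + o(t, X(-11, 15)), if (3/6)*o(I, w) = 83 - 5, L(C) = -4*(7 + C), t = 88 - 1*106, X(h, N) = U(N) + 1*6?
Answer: 684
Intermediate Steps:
U(a) = 32 - 4*a (U(a) = -4*((-3 - 5) + a) = -4*(-8 + a) = 32 - 4*a)
X(h, N) = 38 - 4*N (X(h, N) = (32 - 4*N) + 1*6 = (32 - 4*N) + 6 = 38 - 4*N)
t = -18 (t = 88 - 106 = -18)
L(C) = -28 - 4*C
o(I, w) = 156 (o(I, w) = 2*(83 - 5) = 2*78 = 156)
L(-139) + o(t, X(-11, 15)) = (-28 - 4*(-139)) + 156 = (-28 + 556) + 156 = 528 + 156 = 684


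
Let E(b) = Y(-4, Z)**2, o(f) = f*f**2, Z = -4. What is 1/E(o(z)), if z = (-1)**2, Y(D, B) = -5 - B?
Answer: 1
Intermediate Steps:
z = 1
o(f) = f**3
E(b) = 1 (E(b) = (-5 - 1*(-4))**2 = (-5 + 4)**2 = (-1)**2 = 1)
1/E(o(z)) = 1/1 = 1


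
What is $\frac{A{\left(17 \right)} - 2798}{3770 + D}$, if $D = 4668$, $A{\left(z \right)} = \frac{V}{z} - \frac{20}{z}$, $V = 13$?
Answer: $- \frac{47573}{143446} \approx -0.33164$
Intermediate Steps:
$A{\left(z \right)} = - \frac{7}{z}$ ($A{\left(z \right)} = \frac{13}{z} - \frac{20}{z} = - \frac{7}{z}$)
$\frac{A{\left(17 \right)} - 2798}{3770 + D} = \frac{- \frac{7}{17} - 2798}{3770 + 4668} = \frac{\left(-7\right) \frac{1}{17} - 2798}{8438} = \left(- \frac{7}{17} - 2798\right) \frac{1}{8438} = \left(- \frac{47573}{17}\right) \frac{1}{8438} = - \frac{47573}{143446}$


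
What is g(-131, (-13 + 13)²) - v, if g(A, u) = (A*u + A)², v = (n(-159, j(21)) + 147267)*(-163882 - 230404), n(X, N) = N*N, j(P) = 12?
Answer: 58122110707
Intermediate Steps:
n(X, N) = N²
v = -58122093546 (v = (12² + 147267)*(-163882 - 230404) = (144 + 147267)*(-394286) = 147411*(-394286) = -58122093546)
g(A, u) = (A + A*u)²
g(-131, (-13 + 13)²) - v = (-131)²*(1 + (-13 + 13)²)² - 1*(-58122093546) = 17161*(1 + 0²)² + 58122093546 = 17161*(1 + 0)² + 58122093546 = 17161*1² + 58122093546 = 17161*1 + 58122093546 = 17161 + 58122093546 = 58122110707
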